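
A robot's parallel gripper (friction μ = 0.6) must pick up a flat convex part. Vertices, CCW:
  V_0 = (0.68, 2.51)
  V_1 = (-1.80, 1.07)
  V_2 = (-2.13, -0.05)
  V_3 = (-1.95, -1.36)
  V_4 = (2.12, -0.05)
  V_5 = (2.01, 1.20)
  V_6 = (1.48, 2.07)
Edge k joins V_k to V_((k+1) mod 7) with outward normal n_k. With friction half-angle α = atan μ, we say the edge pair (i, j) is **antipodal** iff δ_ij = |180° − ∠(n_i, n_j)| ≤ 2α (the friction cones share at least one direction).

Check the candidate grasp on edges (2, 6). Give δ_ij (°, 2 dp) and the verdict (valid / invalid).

δ = 53.37°, valid

α = atan 0.6 = 30.96°;  2α = 61.93°
edge 2: e_2 = (+0.18, -1.31);  n_2 = (-0.9907, -0.1361)
edge 6: e_6 = (-0.80, +0.44);  n_6 = (+0.4819, +0.8762)
∠(n_2, n_6) = 126.63°
δ = |180° − 126.63°| = 53.37°
53.37° ≤ 2α = 61.93°  →  valid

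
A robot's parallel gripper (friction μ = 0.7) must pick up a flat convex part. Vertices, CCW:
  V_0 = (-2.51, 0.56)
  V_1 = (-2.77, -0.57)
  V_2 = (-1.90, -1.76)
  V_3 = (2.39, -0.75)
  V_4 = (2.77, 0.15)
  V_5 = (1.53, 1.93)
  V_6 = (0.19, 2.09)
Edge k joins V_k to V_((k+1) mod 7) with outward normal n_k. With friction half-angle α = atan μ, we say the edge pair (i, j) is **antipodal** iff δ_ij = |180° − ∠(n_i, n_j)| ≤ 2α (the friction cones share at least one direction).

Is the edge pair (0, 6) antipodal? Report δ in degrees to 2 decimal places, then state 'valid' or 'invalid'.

δ = 132.50°, invalid

α = atan 0.7 = 34.99°;  2α = 69.98°
edge 0: e_0 = (-0.26, -1.13);  n_0 = (-0.9745, +0.2242)
edge 6: e_6 = (-2.70, -1.53);  n_6 = (-0.4930, +0.8700)
∠(n_0, n_6) = 47.50°
δ = |180° − 47.50°| = 132.50°
132.50° > 2α = 69.98°  →  invalid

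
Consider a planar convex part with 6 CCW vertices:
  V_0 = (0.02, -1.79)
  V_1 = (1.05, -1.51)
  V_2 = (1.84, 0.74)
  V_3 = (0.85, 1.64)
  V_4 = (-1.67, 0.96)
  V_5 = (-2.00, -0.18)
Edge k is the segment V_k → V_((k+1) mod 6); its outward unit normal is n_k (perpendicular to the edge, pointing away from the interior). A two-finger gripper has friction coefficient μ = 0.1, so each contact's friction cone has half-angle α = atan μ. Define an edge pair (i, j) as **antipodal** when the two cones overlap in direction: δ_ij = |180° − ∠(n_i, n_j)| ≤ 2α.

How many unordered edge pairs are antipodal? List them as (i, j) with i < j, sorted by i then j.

α = atan 0.1 = 5.71°;  2α = 11.42°
n_0 = (+0.2623, -0.9650)
n_1 = (+0.9435, -0.3313)
n_2 = (+0.6727, +0.7399)
n_3 = (-0.2605, +0.9655)
n_4 = (-0.9606, +0.2781)
n_5 = (-0.6233, -0.7820)
  (0,1): δ = 124.55°  ·
  (0,2): δ = 57.48°  ·
  (0,3): δ = 0.11°  ✓
  (0,4): δ = 58.65°  ·
  (0,5): δ = 126.24°  ·
  (1,2): δ = 112.93°  ·
  (1,3): δ = 55.55°  ·
  (1,4): δ = 3.20°  ✓
  (1,5): δ = 70.79°  ·
  (2,3): δ = 122.63°  ·
  (2,4): δ = 63.87°  ·
  (2,5): δ = 3.72°  ✓
  (3,4): δ = 121.25°  ·
  (3,5): δ = 53.66°  ·
  (4,5): δ = 112.41°  ·
antipodal pairs: 3

count = 3; pairs: (0,3), (1,4), (2,5)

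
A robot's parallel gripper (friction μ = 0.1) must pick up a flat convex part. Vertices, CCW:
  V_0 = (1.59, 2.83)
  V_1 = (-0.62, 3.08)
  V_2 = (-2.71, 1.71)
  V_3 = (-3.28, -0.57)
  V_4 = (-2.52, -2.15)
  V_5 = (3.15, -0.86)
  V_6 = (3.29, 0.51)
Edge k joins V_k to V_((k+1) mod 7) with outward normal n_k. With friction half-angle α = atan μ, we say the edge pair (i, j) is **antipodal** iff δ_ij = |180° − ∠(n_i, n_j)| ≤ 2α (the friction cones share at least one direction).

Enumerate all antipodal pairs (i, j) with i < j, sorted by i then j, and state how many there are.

α = atan 0.1 = 5.71°;  2α = 11.42°
n_0 = (+0.1124, +0.9937)
n_1 = (-0.5482, +0.8363)
n_2 = (-0.9701, +0.2425)
n_3 = (-0.9012, -0.4335)
n_4 = (+0.2218, -0.9751)
n_5 = (+0.9948, -0.1017)
n_6 = (+0.8066, +0.5911)
  (0,1): δ = 140.30°  ·
  (0,2): δ = 97.58°  ·
  (0,3): δ = 57.86°  ·
  (0,4): δ = 19.27°  ·
  (0,5): δ = 90.62°  ·
  (0,6): δ = 132.69°  ·
  (1,2): δ = 137.28°  ·
  (1,3): δ = 97.56°  ·
  (1,4): δ = 20.43°  ·
  (1,5): δ = 50.92°  ·
  (1,6): δ = 92.99°  ·
  (2,3): δ = 140.28°  ·
  (2,4): δ = 63.15°  ·
  (2,5): δ = 8.20°  ✓
  (2,6): δ = 50.27°  ·
  (3,4): δ = 102.87°  ·
  (3,5): δ = 31.52°  ·
  (3,6): δ = 10.54°  ✓
  (4,5): δ = 108.65°  ·
  (4,6): δ = 66.58°  ·
  (5,6): δ = 137.93°  ·
antipodal pairs: 2

count = 2; pairs: (2,5), (3,6)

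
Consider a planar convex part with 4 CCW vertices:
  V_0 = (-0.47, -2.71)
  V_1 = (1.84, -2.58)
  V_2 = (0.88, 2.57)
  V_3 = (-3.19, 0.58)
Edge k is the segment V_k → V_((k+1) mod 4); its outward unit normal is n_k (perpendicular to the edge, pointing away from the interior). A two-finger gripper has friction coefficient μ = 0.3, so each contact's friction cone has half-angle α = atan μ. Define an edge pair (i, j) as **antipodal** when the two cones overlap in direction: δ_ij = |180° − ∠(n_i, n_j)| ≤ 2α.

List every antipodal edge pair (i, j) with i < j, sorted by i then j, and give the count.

α = atan 0.3 = 16.70°;  2α = 33.40°
n_0 = (+0.0562, -0.9984)
n_1 = (+0.9831, +0.1833)
n_2 = (-0.4392, +0.8984)
n_3 = (-0.7707, -0.6372)
  (0,1): δ = 82.66°  ·
  (0,2): δ = 22.83°  ✓
  (0,3): δ = 126.36°  ·
  (1,2): δ = 74.50°  ·
  (1,3): δ = 29.02°  ✓
  (2,3): δ = 76.47°  ·
antipodal pairs: 2

count = 2; pairs: (0,2), (1,3)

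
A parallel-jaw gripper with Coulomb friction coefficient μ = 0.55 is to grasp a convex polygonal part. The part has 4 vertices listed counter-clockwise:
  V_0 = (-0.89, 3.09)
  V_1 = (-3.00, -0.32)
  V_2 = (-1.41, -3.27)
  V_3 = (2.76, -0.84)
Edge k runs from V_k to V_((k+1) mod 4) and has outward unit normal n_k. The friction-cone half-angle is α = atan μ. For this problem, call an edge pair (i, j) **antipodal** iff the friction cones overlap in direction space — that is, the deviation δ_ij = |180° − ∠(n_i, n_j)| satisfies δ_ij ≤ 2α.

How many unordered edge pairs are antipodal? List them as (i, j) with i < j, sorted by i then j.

α = atan 0.55 = 28.81°;  2α = 57.62°
n_0 = (-0.8504, +0.5262)
n_1 = (-0.8803, -0.4745)
n_2 = (+0.5035, -0.8640)
n_3 = (+0.7327, +0.6805)
  (0,1): δ = 119.93°  ·
  (0,2): δ = 28.02°  ✓
  (0,3): δ = 74.63°  ·
  (1,2): δ = 88.09°  ·
  (1,3): δ = 14.56°  ✓
  (2,3): δ = 77.35°  ·
antipodal pairs: 2

count = 2; pairs: (0,2), (1,3)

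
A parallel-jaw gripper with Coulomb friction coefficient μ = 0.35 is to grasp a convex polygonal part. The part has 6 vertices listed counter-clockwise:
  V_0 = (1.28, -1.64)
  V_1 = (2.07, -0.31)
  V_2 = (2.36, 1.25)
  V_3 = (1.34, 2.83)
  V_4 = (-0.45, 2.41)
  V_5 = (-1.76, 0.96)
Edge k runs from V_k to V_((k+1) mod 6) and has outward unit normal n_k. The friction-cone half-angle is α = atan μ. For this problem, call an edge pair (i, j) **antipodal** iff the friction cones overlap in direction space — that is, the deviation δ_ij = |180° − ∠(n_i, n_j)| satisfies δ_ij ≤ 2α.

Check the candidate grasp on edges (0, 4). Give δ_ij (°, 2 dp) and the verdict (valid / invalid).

δ = 11.39°, valid

α = atan 0.35 = 19.29°;  2α = 38.58°
edge 0: e_0 = (+0.79, +1.33);  n_0 = (+0.8598, -0.5107)
edge 4: e_4 = (-1.31, -1.45);  n_4 = (-0.7420, +0.6704)
∠(n_0, n_4) = 168.61°
δ = |180° − 168.61°| = 11.39°
11.39° ≤ 2α = 38.58°  →  valid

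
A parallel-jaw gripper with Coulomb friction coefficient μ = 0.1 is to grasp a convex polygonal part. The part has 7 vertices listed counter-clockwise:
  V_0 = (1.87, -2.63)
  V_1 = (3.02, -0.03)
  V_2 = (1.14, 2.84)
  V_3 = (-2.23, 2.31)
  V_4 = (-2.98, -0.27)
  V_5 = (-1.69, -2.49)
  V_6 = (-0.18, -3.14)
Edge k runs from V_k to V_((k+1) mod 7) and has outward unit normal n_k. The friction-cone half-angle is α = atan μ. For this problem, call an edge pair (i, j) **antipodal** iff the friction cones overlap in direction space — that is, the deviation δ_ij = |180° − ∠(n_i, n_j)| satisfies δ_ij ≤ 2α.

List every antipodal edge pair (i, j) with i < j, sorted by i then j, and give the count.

count = 3; pairs: (0,3), (1,4), (2,6)

α = atan 0.1 = 5.71°;  2α = 11.42°
n_0 = (+0.9145, -0.4045)
n_1 = (+0.8365, +0.5480)
n_2 = (-0.1554, +0.9879)
n_3 = (-0.9602, +0.2791)
n_4 = (-0.8646, -0.5024)
n_5 = (-0.3954, -0.9185)
n_6 = (+0.2414, -0.9704)
  (0,1): δ = 122.91°  ·
  (0,2): δ = 57.20°  ·
  (0,3): δ = 7.65°  ✓
  (0,4): δ = 54.02°  ·
  (0,5): δ = 90.57°  ·
  (0,6): δ = 127.83°  ·
  (1,2): δ = 114.29°  ·
  (1,3): δ = 49.44°  ·
  (1,4): δ = 3.07°  ✓
  (1,5): δ = 33.48°  ·
  (1,6): δ = 70.74°  ·
  (2,3): δ = 115.15°  ·
  (2,4): δ = 68.78°  ·
  (2,5): δ = 32.23°  ·
  (2,6): δ = 5.03°  ✓
  (3,4): δ = 133.63°  ·
  (3,5): δ = 97.08°  ·
  (3,6): δ = 59.82°  ·
  (4,5): δ = 143.45°  ·
  (4,6): δ = 106.19°  ·
  (5,6): δ = 142.74°  ·
antipodal pairs: 3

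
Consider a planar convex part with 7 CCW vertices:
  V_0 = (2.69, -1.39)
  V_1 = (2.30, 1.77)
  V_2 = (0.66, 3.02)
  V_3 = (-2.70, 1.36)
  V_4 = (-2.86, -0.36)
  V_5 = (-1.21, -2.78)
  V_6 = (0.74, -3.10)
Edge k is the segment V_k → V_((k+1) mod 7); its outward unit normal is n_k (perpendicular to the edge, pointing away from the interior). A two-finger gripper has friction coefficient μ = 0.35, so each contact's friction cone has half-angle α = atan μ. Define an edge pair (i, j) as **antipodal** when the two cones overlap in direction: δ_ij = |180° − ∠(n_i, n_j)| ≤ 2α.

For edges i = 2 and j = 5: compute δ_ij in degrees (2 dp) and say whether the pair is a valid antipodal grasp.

α = atan 0.35 = 19.29°;  2α = 38.58°
edge 2: e_2 = (-3.36, -1.66);  n_2 = (-0.4429, +0.8966)
edge 5: e_5 = (+1.95, -0.32);  n_5 = (-0.1619, -0.9868)
∠(n_2, n_5) = 144.39°
δ = |180° − 144.39°| = 35.61°
35.61° ≤ 2α = 38.58°  →  valid

δ = 35.61°, valid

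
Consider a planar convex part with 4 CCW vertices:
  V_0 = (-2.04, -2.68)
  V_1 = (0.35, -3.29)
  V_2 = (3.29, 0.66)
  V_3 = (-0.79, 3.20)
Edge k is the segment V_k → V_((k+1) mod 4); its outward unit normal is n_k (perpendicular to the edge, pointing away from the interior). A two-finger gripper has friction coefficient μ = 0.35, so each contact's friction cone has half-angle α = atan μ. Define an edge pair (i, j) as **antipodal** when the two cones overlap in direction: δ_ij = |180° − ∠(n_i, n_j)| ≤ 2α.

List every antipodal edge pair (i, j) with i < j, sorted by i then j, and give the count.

α = atan 0.35 = 19.29°;  2α = 38.58°
n_0 = (-0.2473, -0.9689)
n_1 = (+0.8022, -0.5971)
n_2 = (+0.5285, +0.8489)
n_3 = (-0.9781, +0.2079)
  (0,1): δ = 112.34°  ·
  (0,2): δ = 17.59°  ✓
  (0,3): δ = 92.32°  ·
  (1,2): δ = 85.24°  ·
  (1,3): δ = 24.66°  ✓
  (2,3): δ = 70.10°  ·
antipodal pairs: 2

count = 2; pairs: (0,2), (1,3)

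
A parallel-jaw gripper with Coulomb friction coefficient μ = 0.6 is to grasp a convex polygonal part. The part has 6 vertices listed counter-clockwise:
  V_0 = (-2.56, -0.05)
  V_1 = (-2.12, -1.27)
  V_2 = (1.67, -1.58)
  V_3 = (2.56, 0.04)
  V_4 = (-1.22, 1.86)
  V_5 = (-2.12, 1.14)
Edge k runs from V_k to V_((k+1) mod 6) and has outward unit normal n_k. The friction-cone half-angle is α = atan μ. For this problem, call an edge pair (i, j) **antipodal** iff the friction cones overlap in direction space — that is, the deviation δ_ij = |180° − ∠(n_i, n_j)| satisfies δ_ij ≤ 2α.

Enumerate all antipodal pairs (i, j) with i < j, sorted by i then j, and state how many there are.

α = atan 0.6 = 30.96°;  2α = 61.93°
n_0 = (-0.9407, -0.3393)
n_1 = (-0.0815, -0.9967)
n_2 = (+0.8764, -0.4815)
n_3 = (+0.4338, +0.9010)
n_4 = (-0.6247, +0.7809)
n_5 = (-0.9379, +0.3468)
  (0,1): δ = 114.51°  ·
  (0,2): δ = 48.62°  ✓
  (0,3): δ = 44.46°  ✓
  (0,4): δ = 108.83°  ·
  (0,5): δ = 139.88°  ·
  (1,2): δ = 114.11°  ·
  (1,3): δ = 21.03°  ✓
  (1,4): δ = 43.34°  ✓
  (1,5): δ = 74.38°  ·
  (2,3): δ = 86.93°  ·
  (2,4): δ = 22.56°  ✓
  (2,5): δ = 8.49°  ✓
  (3,4): δ = 115.63°  ·
  (3,5): δ = 84.58°  ·
  (4,5): δ = 148.95°  ·
antipodal pairs: 6

count = 6; pairs: (0,2), (0,3), (1,3), (1,4), (2,4), (2,5)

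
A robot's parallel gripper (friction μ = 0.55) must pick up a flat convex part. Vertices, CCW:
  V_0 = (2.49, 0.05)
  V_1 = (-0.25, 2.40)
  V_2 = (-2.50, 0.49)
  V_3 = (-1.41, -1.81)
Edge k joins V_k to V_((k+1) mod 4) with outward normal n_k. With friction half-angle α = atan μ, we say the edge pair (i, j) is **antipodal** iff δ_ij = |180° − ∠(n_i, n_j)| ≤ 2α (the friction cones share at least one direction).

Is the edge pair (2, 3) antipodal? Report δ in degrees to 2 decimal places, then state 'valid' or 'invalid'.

δ = 89.86°, invalid

α = atan 0.55 = 28.81°;  2α = 57.62°
edge 2: e_2 = (+1.09, -2.30);  n_2 = (-0.9037, -0.4283)
edge 3: e_3 = (+3.90, +1.86);  n_3 = (+0.4305, -0.9026)
∠(n_2, n_3) = 90.14°
δ = |180° − 90.14°| = 89.86°
89.86° > 2α = 57.62°  →  invalid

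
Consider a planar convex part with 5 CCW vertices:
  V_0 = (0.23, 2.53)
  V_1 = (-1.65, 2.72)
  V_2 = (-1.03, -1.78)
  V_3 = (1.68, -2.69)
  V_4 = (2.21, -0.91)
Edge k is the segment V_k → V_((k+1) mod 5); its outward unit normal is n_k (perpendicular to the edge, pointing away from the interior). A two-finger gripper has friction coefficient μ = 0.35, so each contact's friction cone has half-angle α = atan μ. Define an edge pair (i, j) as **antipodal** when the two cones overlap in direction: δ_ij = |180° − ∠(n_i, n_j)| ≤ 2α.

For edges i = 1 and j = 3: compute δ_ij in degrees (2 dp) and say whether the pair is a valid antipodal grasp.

δ = 24.43°, valid

α = atan 0.35 = 19.29°;  2α = 38.58°
edge 1: e_1 = (+0.62, -4.50);  n_1 = (-0.9906, -0.1365)
edge 3: e_3 = (+0.53, +1.78);  n_3 = (+0.9584, -0.2854)
∠(n_1, n_3) = 155.57°
δ = |180° − 155.57°| = 24.43°
24.43° ≤ 2α = 38.58°  →  valid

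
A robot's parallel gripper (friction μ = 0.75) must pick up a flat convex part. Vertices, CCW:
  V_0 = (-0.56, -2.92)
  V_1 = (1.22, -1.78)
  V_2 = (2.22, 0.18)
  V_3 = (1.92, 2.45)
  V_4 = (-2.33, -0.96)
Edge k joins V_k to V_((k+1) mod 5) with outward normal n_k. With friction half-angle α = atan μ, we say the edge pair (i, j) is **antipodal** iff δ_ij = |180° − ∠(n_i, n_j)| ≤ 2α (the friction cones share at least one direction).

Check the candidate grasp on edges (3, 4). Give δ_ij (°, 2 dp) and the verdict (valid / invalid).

δ = 86.66°, invalid

α = atan 0.75 = 36.87°;  2α = 73.74°
edge 3: e_3 = (-4.25, -3.41);  n_3 = (-0.6258, +0.7800)
edge 4: e_4 = (+1.77, -1.96);  n_4 = (-0.7422, -0.6702)
∠(n_3, n_4) = 93.34°
δ = |180° − 93.34°| = 86.66°
86.66° > 2α = 73.74°  →  invalid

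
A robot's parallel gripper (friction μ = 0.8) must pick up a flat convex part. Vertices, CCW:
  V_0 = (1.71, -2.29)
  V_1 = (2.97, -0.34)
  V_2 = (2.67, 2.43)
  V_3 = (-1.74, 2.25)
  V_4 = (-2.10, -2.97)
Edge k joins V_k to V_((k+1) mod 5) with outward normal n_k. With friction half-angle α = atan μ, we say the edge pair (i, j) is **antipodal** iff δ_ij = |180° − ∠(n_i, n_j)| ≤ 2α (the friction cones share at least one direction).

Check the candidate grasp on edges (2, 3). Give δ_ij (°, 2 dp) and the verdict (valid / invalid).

α = atan 0.8 = 38.66°;  2α = 77.32°
edge 2: e_2 = (-4.41, -0.18);  n_2 = (-0.0408, +0.9992)
edge 3: e_3 = (-0.36, -5.22);  n_3 = (-0.9976, +0.0688)
∠(n_2, n_3) = 83.72°
δ = |180° − 83.72°| = 96.28°
96.28° > 2α = 77.32°  →  invalid

δ = 96.28°, invalid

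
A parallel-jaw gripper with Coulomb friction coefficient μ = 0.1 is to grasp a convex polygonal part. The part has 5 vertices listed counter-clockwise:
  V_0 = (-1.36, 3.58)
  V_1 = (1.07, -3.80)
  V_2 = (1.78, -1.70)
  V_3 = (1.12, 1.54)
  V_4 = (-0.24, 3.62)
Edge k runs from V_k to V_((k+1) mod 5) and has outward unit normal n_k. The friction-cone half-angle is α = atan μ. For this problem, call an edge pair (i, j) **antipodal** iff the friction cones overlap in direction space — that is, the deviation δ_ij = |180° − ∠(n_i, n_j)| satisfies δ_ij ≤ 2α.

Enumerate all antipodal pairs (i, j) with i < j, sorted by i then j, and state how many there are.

α = atan 0.1 = 5.71°;  2α = 11.42°
n_0 = (-0.9498, -0.3128)
n_1 = (+0.9473, -0.3203)
n_2 = (+0.9799, +0.1996)
n_3 = (+0.8370, +0.5472)
n_4 = (-0.0357, +0.9994)
  (0,1): δ = 36.91°  ·
  (0,2): δ = 6.71°  ✓
  (0,3): δ = 14.95°  ·
  (0,4): δ = 73.82°  ·
  (1,2): δ = 149.81°  ·
  (1,3): δ = 128.14°  ·
  (1,4): δ = 69.27°  ·
  (2,3): δ = 158.34°  ·
  (2,4): δ = 99.47°  ·
  (3,4): δ = 121.13°  ·
antipodal pairs: 1

count = 1; pairs: (0,2)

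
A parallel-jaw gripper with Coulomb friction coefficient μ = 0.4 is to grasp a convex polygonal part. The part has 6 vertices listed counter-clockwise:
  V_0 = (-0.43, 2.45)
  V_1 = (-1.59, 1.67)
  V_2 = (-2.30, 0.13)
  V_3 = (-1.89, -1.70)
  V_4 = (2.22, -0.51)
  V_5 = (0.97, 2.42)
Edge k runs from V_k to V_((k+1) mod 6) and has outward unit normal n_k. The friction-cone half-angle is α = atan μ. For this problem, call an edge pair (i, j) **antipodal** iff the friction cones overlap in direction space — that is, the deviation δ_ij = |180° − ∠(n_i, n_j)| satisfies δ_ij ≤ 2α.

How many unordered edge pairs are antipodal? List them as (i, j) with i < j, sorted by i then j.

count = 3; pairs: (0,3), (2,4), (3,5)

α = atan 0.4 = 21.80°;  2α = 43.60°
n_0 = (-0.5580, +0.8298)
n_1 = (-0.9081, +0.4187)
n_2 = (-0.9758, -0.2186)
n_3 = (+0.2781, -0.9605)
n_4 = (+0.9198, +0.3924)
n_5 = (+0.0214, +0.9998)
  (0,1): δ = 148.67°  ·
  (0,2): δ = 111.29°  ·
  (0,3): δ = 17.77°  ✓
  (0,4): δ = 79.19°  ·
  (0,5): δ = 144.85°  ·
  (1,2): δ = 142.62°  ·
  (1,3): δ = 49.10°  ·
  (1,4): δ = 47.86°  ·
  (1,5): δ = 113.52°  ·
  (2,3): δ = 86.48°  ·
  (2,4): δ = 10.48°  ✓
  (2,5): δ = 76.14°  ·
  (3,4): δ = 83.04°  ·
  (3,5): δ = 17.38°  ✓
  (4,5): δ = 114.33°  ·
antipodal pairs: 3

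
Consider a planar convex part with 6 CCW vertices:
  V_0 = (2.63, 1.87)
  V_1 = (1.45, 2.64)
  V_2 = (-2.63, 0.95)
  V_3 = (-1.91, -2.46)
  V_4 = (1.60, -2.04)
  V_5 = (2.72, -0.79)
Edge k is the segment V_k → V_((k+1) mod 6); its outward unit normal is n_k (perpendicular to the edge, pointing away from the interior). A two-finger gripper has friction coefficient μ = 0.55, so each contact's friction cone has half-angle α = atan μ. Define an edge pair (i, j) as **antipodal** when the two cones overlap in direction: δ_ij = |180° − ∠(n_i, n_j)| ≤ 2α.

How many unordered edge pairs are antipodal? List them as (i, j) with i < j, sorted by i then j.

α = atan 0.55 = 28.81°;  2α = 57.62°
n_0 = (+0.5465, +0.8375)
n_1 = (-0.3827, +0.9239)
n_2 = (-0.9784, -0.2066)
n_3 = (+0.1188, -0.9929)
n_4 = (+0.7448, -0.6673)
n_5 = (+0.9994, +0.0338)
  (0,1): δ = 124.37°  ·
  (0,2): δ = 44.95°  ✓
  (0,3): δ = 39.95°  ✓
  (0,4): δ = 81.27°  ·
  (0,5): δ = 125.06°  ·
  (1,2): δ = 100.58°  ·
  (1,3): δ = 15.68°  ✓
  (1,4): δ = 25.64°  ✓
  (1,5): δ = 69.44°  ·
  (2,3): δ = 95.10°  ·
  (2,4): δ = 53.78°  ✓
  (2,5): δ = 9.98°  ✓
  (3,4): δ = 138.68°  ·
  (3,5): δ = 94.89°  ·
  (4,5): δ = 136.20°  ·
antipodal pairs: 6

count = 6; pairs: (0,2), (0,3), (1,3), (1,4), (2,4), (2,5)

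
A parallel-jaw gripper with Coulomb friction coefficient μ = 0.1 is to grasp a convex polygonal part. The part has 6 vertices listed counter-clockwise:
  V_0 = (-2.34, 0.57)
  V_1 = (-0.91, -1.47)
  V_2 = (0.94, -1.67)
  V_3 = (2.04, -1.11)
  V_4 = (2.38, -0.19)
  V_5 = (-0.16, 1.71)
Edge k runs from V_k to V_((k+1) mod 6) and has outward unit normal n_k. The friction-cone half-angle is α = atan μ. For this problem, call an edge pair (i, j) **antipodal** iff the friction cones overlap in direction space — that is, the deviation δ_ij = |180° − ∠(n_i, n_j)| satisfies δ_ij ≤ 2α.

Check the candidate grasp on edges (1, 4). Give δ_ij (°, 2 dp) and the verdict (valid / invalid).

δ = 30.63°, invalid

α = atan 0.1 = 5.71°;  2α = 11.42°
edge 1: e_1 = (+1.85, -0.20);  n_1 = (-0.1075, -0.9942)
edge 4: e_4 = (-2.54, +1.90);  n_4 = (+0.5990, +0.8008)
∠(n_1, n_4) = 149.37°
δ = |180° − 149.37°| = 30.63°
30.63° > 2α = 11.42°  →  invalid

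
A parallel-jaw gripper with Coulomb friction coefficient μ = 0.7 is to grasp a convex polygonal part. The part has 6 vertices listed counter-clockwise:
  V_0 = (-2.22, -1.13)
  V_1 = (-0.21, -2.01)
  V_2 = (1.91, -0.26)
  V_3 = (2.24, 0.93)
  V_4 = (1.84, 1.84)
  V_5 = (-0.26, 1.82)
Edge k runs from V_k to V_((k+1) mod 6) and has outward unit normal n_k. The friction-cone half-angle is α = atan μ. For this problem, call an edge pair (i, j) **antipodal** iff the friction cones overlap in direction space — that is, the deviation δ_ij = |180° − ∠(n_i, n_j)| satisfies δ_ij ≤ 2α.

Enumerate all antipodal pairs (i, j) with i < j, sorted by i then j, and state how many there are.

count = 6; pairs: (0,3), (0,4), (1,4), (1,5), (2,5), (3,5)

α = atan 0.7 = 34.99°;  2α = 69.98°
n_0 = (-0.4011, -0.9161)
n_1 = (+0.6366, -0.7712)
n_2 = (+0.9636, -0.2672)
n_3 = (+0.9155, +0.4024)
n_4 = (-0.0095, +1.0000)
n_5 = (-0.8329, +0.5534)
  (0,1): δ = 116.82°  ·
  (0,2): δ = 81.85°  ·
  (0,3): δ = 42.63°  ✓
  (0,4): δ = 24.19°  ✓
  (0,5): δ = 80.04°  ·
  (1,2): δ = 145.04°  ·
  (1,3): δ = 105.81°  ·
  (1,4): δ = 38.99°  ✓
  (1,5): δ = 16.86°  ✓
  (2,3): δ = 140.77°  ·
  (2,4): δ = 73.96°  ·
  (2,5): δ = 18.10°  ✓
  (3,4): δ = 113.18°  ·
  (3,5): δ = 57.33°  ✓
  (4,5): δ = 124.15°  ·
antipodal pairs: 6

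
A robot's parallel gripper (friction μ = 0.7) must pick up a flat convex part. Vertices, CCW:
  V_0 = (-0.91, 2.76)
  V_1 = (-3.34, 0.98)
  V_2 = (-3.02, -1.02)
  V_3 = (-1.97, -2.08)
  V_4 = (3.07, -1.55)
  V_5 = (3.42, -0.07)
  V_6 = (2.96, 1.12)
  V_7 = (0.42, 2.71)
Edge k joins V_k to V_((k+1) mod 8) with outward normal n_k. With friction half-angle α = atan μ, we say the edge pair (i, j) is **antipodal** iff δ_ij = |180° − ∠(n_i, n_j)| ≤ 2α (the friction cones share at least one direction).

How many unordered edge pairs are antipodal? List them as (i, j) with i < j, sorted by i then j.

α = atan 0.7 = 34.99°;  2α = 69.98°
n_0 = (-0.5909, +0.8067)
n_1 = (-0.9874, -0.1580)
n_2 = (-0.7105, -0.7037)
n_3 = (+0.1046, -0.9945)
n_4 = (+0.9732, -0.2301)
n_5 = (+0.9327, +0.3606)
n_6 = (+0.5306, +0.8476)
n_7 = (+0.0376, +0.9993)
  (0,1): δ = 117.13°  ·
  (0,2): δ = 81.49°  ·
  (0,3): δ = 30.22°  ✓
  (0,4): δ = 40.47°  ✓
  (0,5): δ = 74.91°  ·
  (0,6): δ = 111.73°  ·
  (0,7): δ = 141.62°  ·
  (1,2): δ = 144.36°  ·
  (1,3): δ = 93.09°  ·
  (1,4): δ = 22.40°  ✓
  (1,5): δ = 12.04°  ✓
  (1,6): δ = 48.86°  ✓
  (1,7): δ = 78.76°  ·
  (2,3): δ = 128.73°  ·
  (2,4): δ = 58.03°  ✓
  (2,5): δ = 23.59°  ✓
  (2,6): δ = 13.23°  ✓
  (2,7): δ = 43.12°  ✓
  (3,4): δ = 109.31°  ·
  (3,5): δ = 74.87°  ·
  (3,6): δ = 38.05°  ✓
  (3,7): δ = 8.16°  ✓
  (4,5): δ = 145.56°  ·
  (4,6): δ = 108.74°  ·
  (4,7): δ = 78.85°  ·
  (5,6): δ = 143.18°  ·
  (5,7): δ = 113.29°  ·
  (6,7): δ = 150.11°  ·
antipodal pairs: 11

count = 11; pairs: (0,3), (0,4), (1,4), (1,5), (1,6), (2,4), (2,5), (2,6), (2,7), (3,6), (3,7)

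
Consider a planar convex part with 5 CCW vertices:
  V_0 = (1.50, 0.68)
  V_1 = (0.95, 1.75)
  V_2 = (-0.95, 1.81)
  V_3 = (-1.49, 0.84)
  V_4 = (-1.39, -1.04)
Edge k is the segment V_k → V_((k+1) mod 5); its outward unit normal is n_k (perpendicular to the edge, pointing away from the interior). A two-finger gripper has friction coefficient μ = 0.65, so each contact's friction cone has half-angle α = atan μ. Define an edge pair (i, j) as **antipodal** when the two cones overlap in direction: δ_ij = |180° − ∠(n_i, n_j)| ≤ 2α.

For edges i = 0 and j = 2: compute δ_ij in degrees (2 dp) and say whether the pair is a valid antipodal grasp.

α = atan 0.65 = 33.02°;  2α = 66.05°
edge 0: e_0 = (-0.55, +1.07);  n_0 = (+0.8894, +0.4572)
edge 2: e_2 = (-0.54, -0.97);  n_2 = (-0.8737, +0.4864)
∠(n_0, n_2) = 123.69°
δ = |180° − 123.69°| = 56.31°
56.31° ≤ 2α = 66.05°  →  valid

δ = 56.31°, valid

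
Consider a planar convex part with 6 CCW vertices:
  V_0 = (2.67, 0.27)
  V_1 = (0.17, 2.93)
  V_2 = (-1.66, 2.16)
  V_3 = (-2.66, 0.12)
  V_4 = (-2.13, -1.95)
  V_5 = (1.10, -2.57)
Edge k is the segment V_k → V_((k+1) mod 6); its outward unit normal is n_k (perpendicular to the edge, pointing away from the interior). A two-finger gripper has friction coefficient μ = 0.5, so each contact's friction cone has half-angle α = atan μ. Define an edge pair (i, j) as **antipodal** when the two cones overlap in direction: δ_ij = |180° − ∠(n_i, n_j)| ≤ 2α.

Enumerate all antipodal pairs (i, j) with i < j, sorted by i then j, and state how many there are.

α = atan 0.5 = 26.57°;  2α = 53.13°
n_0 = (+0.7287, +0.6849)
n_1 = (-0.3878, +0.9217)
n_2 = (-0.8979, +0.4402)
n_3 = (-0.9688, -0.2480)
n_4 = (-0.1885, -0.9821)
n_5 = (+0.8752, -0.4838)
  (0,1): δ = 110.40°  ·
  (0,2): δ = 69.34°  ·
  (0,3): δ = 28.86°  ✓
  (0,4): δ = 35.91°  ✓
  (0,5): δ = 107.84°  ·
  (1,2): δ = 138.93°  ·
  (1,3): δ = 98.46°  ·
  (1,4): δ = 33.69°  ✓
  (1,5): δ = 38.25°  ✓
  (2,3): δ = 139.52°  ·
  (2,4): δ = 74.75°  ·
  (2,5): δ = 2.82°  ✓
  (3,4): δ = 115.23°  ·
  (3,5): δ = 43.30°  ✓
  (4,5): δ = 108.07°  ·
antipodal pairs: 6

count = 6; pairs: (0,3), (0,4), (1,4), (1,5), (2,5), (3,5)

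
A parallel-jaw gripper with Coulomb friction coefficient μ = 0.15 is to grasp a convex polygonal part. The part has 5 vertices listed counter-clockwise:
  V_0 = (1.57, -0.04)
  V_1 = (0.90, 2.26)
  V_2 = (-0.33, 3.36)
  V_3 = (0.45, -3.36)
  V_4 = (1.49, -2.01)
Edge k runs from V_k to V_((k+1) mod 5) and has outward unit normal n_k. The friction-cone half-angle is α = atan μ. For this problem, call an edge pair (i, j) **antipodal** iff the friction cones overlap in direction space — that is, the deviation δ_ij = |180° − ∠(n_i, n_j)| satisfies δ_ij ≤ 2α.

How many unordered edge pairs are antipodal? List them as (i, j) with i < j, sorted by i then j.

α = atan 0.15 = 8.53°;  2α = 17.06°
n_0 = (+0.9601, +0.2797)
n_1 = (+0.6666, +0.7454)
n_2 = (-0.9933, -0.1153)
n_3 = (+0.7922, -0.6103)
n_4 = (+0.9992, -0.0406)
  (0,1): δ = 148.05°  ·
  (0,2): δ = 9.62°  ✓
  (0,3): δ = 126.15°  ·
  (0,4): δ = 161.43°  ·
  (1,2): δ = 41.57°  ·
  (1,3): δ = 94.20°  ·
  (1,4): δ = 129.48°  ·
  (2,3): δ = 44.23°  ·
  (2,4): δ = 8.95°  ✓
  (3,4): δ = 144.72°  ·
antipodal pairs: 2

count = 2; pairs: (0,2), (2,4)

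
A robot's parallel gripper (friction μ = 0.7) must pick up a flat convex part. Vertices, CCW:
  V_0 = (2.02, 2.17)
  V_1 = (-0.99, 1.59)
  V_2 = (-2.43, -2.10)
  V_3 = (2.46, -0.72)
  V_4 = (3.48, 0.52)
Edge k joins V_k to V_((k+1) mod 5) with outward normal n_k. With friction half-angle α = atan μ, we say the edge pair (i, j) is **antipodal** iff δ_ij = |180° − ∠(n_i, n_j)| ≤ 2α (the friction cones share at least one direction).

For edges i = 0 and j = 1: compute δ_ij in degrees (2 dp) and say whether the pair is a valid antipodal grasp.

α = atan 0.7 = 34.99°;  2α = 69.98°
edge 0: e_0 = (-3.01, -0.58);  n_0 = (-0.1892, +0.9819)
edge 1: e_1 = (-1.44, -3.69);  n_1 = (-0.9316, +0.3635)
∠(n_0, n_1) = 57.78°
δ = |180° − 57.78°| = 122.22°
122.22° > 2α = 69.98°  →  invalid

δ = 122.22°, invalid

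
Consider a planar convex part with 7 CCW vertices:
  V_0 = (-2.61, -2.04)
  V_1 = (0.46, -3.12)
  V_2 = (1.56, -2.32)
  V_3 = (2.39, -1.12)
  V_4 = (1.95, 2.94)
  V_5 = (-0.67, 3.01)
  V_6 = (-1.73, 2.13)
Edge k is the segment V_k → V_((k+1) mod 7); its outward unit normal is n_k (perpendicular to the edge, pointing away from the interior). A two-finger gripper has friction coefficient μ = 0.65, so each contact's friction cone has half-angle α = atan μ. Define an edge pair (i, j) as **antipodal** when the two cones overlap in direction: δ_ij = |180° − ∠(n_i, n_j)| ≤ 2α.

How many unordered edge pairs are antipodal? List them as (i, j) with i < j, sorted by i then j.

count = 11; pairs: (0,3), (0,4), (0,5), (1,4), (1,5), (1,6), (2,4), (2,5), (2,6), (3,5), (3,6)

α = atan 0.65 = 33.02°;  2α = 66.05°
n_0 = (-0.3319, -0.9433)
n_1 = (+0.5882, -0.8087)
n_2 = (+0.8224, -0.5689)
n_3 = (+0.9942, +0.1077)
n_4 = (+0.0267, +0.9996)
n_5 = (-0.6388, +0.7694)
n_6 = (-0.9785, +0.2065)
  (0,1): δ = 124.59°  ·
  (0,2): δ = 105.29°  ·
  (0,3): δ = 64.43°  ✓
  (0,4): δ = 17.85°  ✓
  (0,5): δ = 59.08°  ✓
  (0,6): δ = 97.47°  ·
  (1,2): δ = 160.70°  ·
  (1,3): δ = 119.84°  ·
  (1,4): δ = 37.56°  ✓
  (1,5): δ = 3.67°  ✓
  (1,6): δ = 42.06°  ✓
  (2,3): δ = 139.14°  ·
  (2,4): δ = 56.86°  ✓
  (2,5): δ = 15.63°  ✓
  (2,6): δ = 22.75°  ✓
  (3,4): δ = 97.72°  ·
  (3,5): δ = 56.49°  ✓
  (3,6): δ = 18.10°  ✓
  (4,5): δ = 138.77°  ·
  (4,6): δ = 100.39°  ·
  (5,6): δ = 141.62°  ·
antipodal pairs: 11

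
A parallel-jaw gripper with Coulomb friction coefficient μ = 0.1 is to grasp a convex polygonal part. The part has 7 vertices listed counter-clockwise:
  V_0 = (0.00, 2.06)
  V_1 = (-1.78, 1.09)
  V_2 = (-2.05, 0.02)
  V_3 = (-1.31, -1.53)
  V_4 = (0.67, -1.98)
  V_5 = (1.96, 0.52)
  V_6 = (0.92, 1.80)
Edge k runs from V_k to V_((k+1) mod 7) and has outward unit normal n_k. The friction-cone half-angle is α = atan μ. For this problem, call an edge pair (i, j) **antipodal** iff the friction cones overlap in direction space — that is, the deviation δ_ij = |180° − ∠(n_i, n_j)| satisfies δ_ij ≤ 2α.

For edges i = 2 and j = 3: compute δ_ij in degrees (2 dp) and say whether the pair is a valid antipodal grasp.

α = atan 0.1 = 5.71°;  2α = 11.42°
edge 2: e_2 = (+0.74, -1.55);  n_2 = (-0.9024, -0.4308)
edge 3: e_3 = (+1.98, -0.45);  n_3 = (-0.2216, -0.9751)
∠(n_2, n_3) = 51.68°
δ = |180° − 51.68°| = 128.32°
128.32° > 2α = 11.42°  →  invalid

δ = 128.32°, invalid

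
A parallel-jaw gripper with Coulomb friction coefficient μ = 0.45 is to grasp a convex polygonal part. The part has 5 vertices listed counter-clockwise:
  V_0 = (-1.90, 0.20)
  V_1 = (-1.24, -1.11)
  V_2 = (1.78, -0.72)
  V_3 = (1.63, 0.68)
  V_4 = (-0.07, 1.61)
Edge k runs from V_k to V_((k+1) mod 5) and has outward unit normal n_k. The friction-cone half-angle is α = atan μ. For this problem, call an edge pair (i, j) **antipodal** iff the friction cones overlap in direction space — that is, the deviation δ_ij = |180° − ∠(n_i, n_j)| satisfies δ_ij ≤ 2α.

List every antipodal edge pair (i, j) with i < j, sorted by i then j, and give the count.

α = atan 0.45 = 24.23°;  2α = 48.46°
n_0 = (-0.8931, -0.4499)
n_1 = (+0.1281, -0.9918)
n_2 = (+0.9943, +0.1065)
n_3 = (+0.4799, +0.8773)
n_4 = (-0.6103, +0.7921)
  (0,1): δ = 109.38°  ·
  (0,2): δ = 20.62°  ✓
  (0,3): δ = 34.58°  ✓
  (0,4): δ = 100.87°  ·
  (1,2): δ = 91.24°  ·
  (1,3): δ = 36.04°  ✓
  (1,4): δ = 30.26°  ✓
  (2,3): δ = 124.80°  ·
  (2,4): δ = 58.50°  ·
  (3,4): δ = 113.70°  ·
antipodal pairs: 4

count = 4; pairs: (0,2), (0,3), (1,3), (1,4)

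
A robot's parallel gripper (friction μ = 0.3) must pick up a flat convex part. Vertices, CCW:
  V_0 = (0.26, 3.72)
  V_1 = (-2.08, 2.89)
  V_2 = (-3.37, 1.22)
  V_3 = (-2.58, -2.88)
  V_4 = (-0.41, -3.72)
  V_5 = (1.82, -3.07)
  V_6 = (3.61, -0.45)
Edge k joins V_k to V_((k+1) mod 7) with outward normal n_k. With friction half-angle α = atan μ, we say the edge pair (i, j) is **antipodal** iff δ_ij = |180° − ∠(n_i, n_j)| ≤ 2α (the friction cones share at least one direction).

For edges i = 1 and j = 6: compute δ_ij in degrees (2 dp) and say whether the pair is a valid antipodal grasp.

δ = 76.46°, invalid

α = atan 0.3 = 16.70°;  2α = 33.40°
edge 1: e_1 = (-1.29, -1.67);  n_1 = (-0.7914, +0.6113)
edge 6: e_6 = (-3.35, +4.17);  n_6 = (+0.7796, +0.6263)
∠(n_1, n_6) = 103.54°
δ = |180° − 103.54°| = 76.46°
76.46° > 2α = 33.40°  →  invalid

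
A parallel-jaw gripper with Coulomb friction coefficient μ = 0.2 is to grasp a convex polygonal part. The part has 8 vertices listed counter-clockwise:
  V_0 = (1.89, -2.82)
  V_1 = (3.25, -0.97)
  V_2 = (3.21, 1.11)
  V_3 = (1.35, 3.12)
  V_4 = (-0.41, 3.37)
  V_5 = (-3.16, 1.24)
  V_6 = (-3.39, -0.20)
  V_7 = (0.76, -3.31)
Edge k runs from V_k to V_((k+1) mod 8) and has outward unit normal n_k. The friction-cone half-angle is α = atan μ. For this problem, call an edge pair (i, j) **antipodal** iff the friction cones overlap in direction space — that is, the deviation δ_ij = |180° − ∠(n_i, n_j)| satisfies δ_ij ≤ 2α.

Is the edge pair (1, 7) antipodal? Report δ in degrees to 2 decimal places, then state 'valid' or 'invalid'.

δ = 112.34°, invalid

α = atan 0.2 = 11.31°;  2α = 22.62°
edge 1: e_1 = (-0.04, +2.08);  n_1 = (+0.9998, +0.0192)
edge 7: e_7 = (+1.13, +0.49);  n_7 = (+0.3978, -0.9175)
∠(n_1, n_7) = 67.66°
δ = |180° − 67.66°| = 112.34°
112.34° > 2α = 22.62°  →  invalid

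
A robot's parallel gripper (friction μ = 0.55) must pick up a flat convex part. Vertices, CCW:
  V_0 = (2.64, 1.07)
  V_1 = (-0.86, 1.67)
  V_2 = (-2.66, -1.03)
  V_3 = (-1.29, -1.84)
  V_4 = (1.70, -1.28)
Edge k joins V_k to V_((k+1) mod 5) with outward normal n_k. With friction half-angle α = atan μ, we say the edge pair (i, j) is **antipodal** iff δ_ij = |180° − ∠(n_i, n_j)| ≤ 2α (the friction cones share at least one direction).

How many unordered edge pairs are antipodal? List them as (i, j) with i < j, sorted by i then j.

α = atan 0.55 = 28.81°;  2α = 57.62°
n_0 = (+0.1690, +0.9856)
n_1 = (-0.8321, +0.5547)
n_2 = (-0.5089, -0.8608)
n_3 = (+0.1841, -0.9829)
n_4 = (+0.9285, -0.3714)
  (0,1): δ = 113.96°  ·
  (0,2): δ = 20.87°  ✓
  (0,3): δ = 20.34°  ✓
  (0,4): δ = 77.93°  ·
  (1,2): δ = 86.90°  ·
  (1,3): δ = 45.70°  ✓
  (1,4): δ = 11.89°  ✓
  (2,3): δ = 138.80°  ·
  (2,4): δ = 81.21°  ·
  (3,4): δ = 122.41°  ·
antipodal pairs: 4

count = 4; pairs: (0,2), (0,3), (1,3), (1,4)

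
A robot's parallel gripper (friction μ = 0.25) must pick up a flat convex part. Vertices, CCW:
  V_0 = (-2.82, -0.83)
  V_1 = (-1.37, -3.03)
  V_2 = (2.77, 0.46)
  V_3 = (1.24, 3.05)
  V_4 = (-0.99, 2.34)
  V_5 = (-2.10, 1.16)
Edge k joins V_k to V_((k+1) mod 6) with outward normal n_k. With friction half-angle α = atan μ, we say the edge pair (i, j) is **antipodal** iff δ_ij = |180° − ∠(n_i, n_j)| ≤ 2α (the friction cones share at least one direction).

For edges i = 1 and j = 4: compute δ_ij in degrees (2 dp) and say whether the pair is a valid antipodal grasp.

α = atan 0.25 = 14.04°;  2α = 28.07°
edge 1: e_1 = (+4.14, +3.49);  n_1 = (+0.6445, -0.7646)
edge 4: e_4 = (-1.11, -1.18);  n_4 = (-0.7284, +0.6852)
∠(n_1, n_4) = 173.38°
δ = |180° − 173.38°| = 6.62°
6.62° ≤ 2α = 28.07°  →  valid

δ = 6.62°, valid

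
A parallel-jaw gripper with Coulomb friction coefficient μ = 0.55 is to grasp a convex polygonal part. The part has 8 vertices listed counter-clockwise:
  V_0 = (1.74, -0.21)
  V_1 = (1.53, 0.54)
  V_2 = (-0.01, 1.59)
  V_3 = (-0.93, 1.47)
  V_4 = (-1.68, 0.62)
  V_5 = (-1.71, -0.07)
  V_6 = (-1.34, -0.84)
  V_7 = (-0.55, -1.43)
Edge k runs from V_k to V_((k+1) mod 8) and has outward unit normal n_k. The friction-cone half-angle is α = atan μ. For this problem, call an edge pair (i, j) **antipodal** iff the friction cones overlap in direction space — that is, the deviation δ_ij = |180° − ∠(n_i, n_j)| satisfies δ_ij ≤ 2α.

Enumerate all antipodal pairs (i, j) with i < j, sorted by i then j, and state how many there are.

count = 9; pairs: (0,3), (0,4), (0,5), (0,6), (1,5), (1,6), (2,6), (2,7), (3,7)

α = atan 0.55 = 28.81°;  2α = 57.62°
n_0 = (+0.9630, +0.2696)
n_1 = (+0.5633, +0.8262)
n_2 = (-0.1293, +0.9916)
n_3 = (-0.7498, +0.6616)
n_4 = (-0.9991, +0.0434)
n_5 = (-0.9013, -0.4331)
n_6 = (-0.5984, -0.8012)
n_7 = (+0.4702, -0.8826)
  (0,1): δ = 139.93°  ·
  (0,2): δ = 98.21°  ·
  (0,3): δ = 57.07°  ✓
  (0,4): δ = 18.13°  ✓
  (0,5): δ = 10.02°  ✓
  (0,6): δ = 37.60°  ✓
  (0,7): δ = 102.40°  ·
  (1,2): δ = 138.28°  ·
  (1,3): δ = 97.14°  ·
  (1,4): δ = 58.20°  ·
  (1,5): δ = 30.05°  ✓
  (1,6): δ = 2.47°  ✓
  (1,7): δ = 62.33°  ·
  (2,3): δ = 138.86°  ·
  (2,4): δ = 99.92°  ·
  (2,5): δ = 71.77°  ·
  (2,6): δ = 44.19°  ✓
  (2,7): δ = 20.62°  ✓
  (3,4): δ = 141.07°  ·
  (3,5): δ = 112.91°  ·
  (3,6): δ = 85.33°  ·
  (3,7): δ = 20.53°  ✓
  (4,5): δ = 151.85°  ·
  (4,6): δ = 124.26°  ·
  (4,7): δ = 59.46°  ·
  (5,6): δ = 152.42°  ·
  (5,7): δ = 87.62°  ·
  (6,7): δ = 115.20°  ·
antipodal pairs: 9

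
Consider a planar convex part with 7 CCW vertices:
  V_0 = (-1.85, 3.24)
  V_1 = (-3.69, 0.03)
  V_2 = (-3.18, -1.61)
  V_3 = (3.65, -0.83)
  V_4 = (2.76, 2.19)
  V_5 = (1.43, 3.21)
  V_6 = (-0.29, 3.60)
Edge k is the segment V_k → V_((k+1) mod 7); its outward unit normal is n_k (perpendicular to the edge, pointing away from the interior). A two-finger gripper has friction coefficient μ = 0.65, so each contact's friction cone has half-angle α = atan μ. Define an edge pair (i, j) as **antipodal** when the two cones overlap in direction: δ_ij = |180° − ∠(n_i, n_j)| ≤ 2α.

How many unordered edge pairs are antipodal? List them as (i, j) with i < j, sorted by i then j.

count = 8; pairs: (0,2), (0,3), (1,3), (1,4), (1,5), (2,4), (2,5), (2,6)

α = atan 0.65 = 33.02°;  2α = 66.05°
n_0 = (-0.8676, +0.4973)
n_1 = (-0.9549, -0.2969)
n_2 = (+0.1135, -0.9935)
n_3 = (+0.9592, +0.2827)
n_4 = (+0.6086, +0.7935)
n_5 = (+0.2211, +0.9752)
n_6 = (-0.2249, +0.9744)
  (0,1): δ = 132.90°  ·
  (0,2): δ = 53.66°  ✓
  (0,3): δ = 46.24°  ✓
  (0,4): δ = 82.34°  ·
  (0,5): δ = 107.05°  ·
  (0,6): δ = 132.82°  ·
  (1,2): δ = 100.76°  ·
  (1,3): δ = 0.85°  ✓
  (1,4): δ = 35.24°  ✓
  (1,5): δ = 59.95°  ✓
  (1,6): δ = 85.72°  ·
  (2,3): δ = 80.09°  ·
  (2,4): δ = 44.00°  ✓
  (2,5): δ = 19.29°  ✓
  (2,6): δ = 6.48°  ✓
  (3,4): δ = 143.91°  ·
  (3,5): δ = 119.20°  ·
  (3,6): δ = 93.43°  ·
  (4,5): δ = 155.29°  ·
  (4,6): δ = 129.52°  ·
  (5,6): δ = 154.23°  ·
antipodal pairs: 8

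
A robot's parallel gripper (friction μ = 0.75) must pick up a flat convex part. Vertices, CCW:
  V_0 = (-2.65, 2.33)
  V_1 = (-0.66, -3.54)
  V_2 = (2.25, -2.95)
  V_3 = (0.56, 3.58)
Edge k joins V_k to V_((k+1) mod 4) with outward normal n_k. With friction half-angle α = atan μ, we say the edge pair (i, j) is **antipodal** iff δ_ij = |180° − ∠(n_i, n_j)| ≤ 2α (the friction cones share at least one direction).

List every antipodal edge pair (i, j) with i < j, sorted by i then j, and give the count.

α = atan 0.75 = 36.87°;  2α = 73.74°
n_0 = (-0.9471, -0.3211)
n_1 = (+0.1987, -0.9801)
n_2 = (+0.9681, +0.2506)
n_3 = (-0.3629, +0.9318)
  (0,1): δ = 97.27°  ·
  (0,2): δ = 4.22°  ✓
  (0,3): δ = 92.55°  ·
  (1,2): δ = 86.95°  ·
  (1,3): δ = 9.82°  ✓
  (2,3): δ = 83.23°  ·
antipodal pairs: 2

count = 2; pairs: (0,2), (1,3)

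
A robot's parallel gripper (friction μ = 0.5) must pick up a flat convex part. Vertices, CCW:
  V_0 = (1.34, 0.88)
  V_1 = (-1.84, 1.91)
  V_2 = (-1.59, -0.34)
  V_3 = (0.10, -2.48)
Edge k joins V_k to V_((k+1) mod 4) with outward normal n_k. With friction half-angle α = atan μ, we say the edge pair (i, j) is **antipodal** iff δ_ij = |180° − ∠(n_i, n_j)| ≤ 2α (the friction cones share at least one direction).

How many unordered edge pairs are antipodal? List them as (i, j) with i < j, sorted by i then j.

α = atan 0.5 = 26.57°;  2α = 53.13°
n_0 = (+0.3081, +0.9513)
n_1 = (-0.9939, -0.1104)
n_2 = (-0.7848, -0.6198)
n_3 = (+0.9382, -0.3462)
  (0,1): δ = 65.71°  ·
  (0,2): δ = 33.75°  ✓
  (0,3): δ = 87.69°  ·
  (1,2): δ = 148.04°  ·
  (1,3): δ = 26.60°  ✓
  (2,3): δ = 58.56°  ·
antipodal pairs: 2

count = 2; pairs: (0,2), (1,3)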